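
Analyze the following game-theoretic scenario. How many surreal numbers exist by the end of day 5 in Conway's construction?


Day 0: {|} = 0 is born. Count = 1.
Day n: the number of surreal numbers born by day n is 2^(n+1) - 1.
By day 0: 2^1 - 1 = 1
By day 1: 2^2 - 1 = 3
By day 2: 2^3 - 1 = 7
By day 3: 2^4 - 1 = 15
By day 4: 2^5 - 1 = 31
By day 5: 2^6 - 1 = 63
By day 5: 63 surreal numbers.

63


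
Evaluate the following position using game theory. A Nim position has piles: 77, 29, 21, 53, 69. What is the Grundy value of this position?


We need the XOR (exclusive or) of all pile sizes.
After XOR-ing pile 1 (size 77): 0 XOR 77 = 77
After XOR-ing pile 2 (size 29): 77 XOR 29 = 80
After XOR-ing pile 3 (size 21): 80 XOR 21 = 69
After XOR-ing pile 4 (size 53): 69 XOR 53 = 112
After XOR-ing pile 5 (size 69): 112 XOR 69 = 53
The Nim-value of this position is 53.

53


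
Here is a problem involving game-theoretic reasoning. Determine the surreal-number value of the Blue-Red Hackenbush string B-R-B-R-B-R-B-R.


Edges (from ground): B-R-B-R-B-R-B-R
By Berlekamp's sign-expansion rule, a Blue-Red Hackenbush stalk has the value of the surreal number whose sign sequence is the edge sequence with B -> + and R -> -.
Sign sequence: +-+-+-+-
Trace the sign expansion in the surreal number tree, starting from 0:
Edge 1: B (sign +) -> bounds (0, +inf), value = 1
Edge 2: R (sign -) -> bounds (0, 1), value = 1/2
Edge 3: B (sign +) -> bounds (1/2, 1), value = 3/4
Edge 4: R (sign -) -> bounds (1/2, 3/4), value = 5/8
Edge 5: B (sign +) -> bounds (5/8, 3/4), value = 11/16
Edge 6: R (sign -) -> bounds (5/8, 11/16), value = 21/32
Edge 7: B (sign +) -> bounds (21/32, 11/16), value = 43/64
Edge 8: R (sign -) -> bounds (21/32, 43/64), value = 85/128
Game value = 85/128

85/128


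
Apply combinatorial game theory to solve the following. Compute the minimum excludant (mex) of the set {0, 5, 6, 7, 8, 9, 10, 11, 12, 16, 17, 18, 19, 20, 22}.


Set = {0, 5, 6, 7, 8, 9, 10, 11, 12, 16, 17, 18, 19, 20, 22}
0 is in the set.
1 is NOT in the set. This is the mex.
mex = 1

1


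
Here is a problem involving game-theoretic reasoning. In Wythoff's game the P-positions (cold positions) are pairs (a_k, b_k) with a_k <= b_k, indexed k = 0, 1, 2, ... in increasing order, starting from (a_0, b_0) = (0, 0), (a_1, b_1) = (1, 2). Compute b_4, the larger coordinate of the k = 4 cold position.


By Wythoff's theorem, a_k = floor(k * phi) and b_k = floor(k * phi^2) = a_k + k, where phi = (1 + sqrt(5))/2 is the golden ratio.
phi = (1 + sqrt(5))/2 = 1.618034
phi^2 = phi + 1 = 2.618034
k = 4
k * phi^2 = 4 * 2.618034 = 10.472136
b_4 = floor(k * phi^2) = 10 (check: a_4 + k = 6 + 4 = 10)

10


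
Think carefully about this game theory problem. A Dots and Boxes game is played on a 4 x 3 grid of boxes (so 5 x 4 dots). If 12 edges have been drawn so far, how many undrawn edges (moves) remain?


Grid: 4 x 3 boxes, i.e. 5 rows and 4 columns of dots.
Horizontal edges: (rows + 1) * cols = 5 * 3 = 15
Vertical edges: rows * (cols + 1) = 4 * 4 = 16
Total edges: 15 + 16 = 31
Edges drawn: 12
Remaining: 31 - 12 = 19

19


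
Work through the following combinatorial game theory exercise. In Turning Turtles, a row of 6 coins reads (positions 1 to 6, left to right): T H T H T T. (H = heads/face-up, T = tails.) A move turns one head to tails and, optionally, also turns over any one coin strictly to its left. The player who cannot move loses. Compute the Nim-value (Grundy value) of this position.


Coins: T H T H T T
Key fact: a single head at position k behaves exactly like a Nim heap of size k (turning it to T and optionally flipping a coin at j < k corresponds to moving the heap from k to j, or to 0), and heads combine as a disjunctive sum (two heads at the same place would cancel, matching j XOR j = 0). So the Nim-value is the XOR of the 1-indexed positions of the heads.
Face-up positions (1-indexed): [2, 4]
XOR 0 with 2: 0 XOR 2 = 2
XOR 2 with 4: 2 XOR 4 = 6
Nim-value = 6

6


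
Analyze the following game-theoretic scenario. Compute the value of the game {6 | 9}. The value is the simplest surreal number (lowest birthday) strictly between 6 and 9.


Left options: {6}, max = 6
Right options: {9}, min = 9
All options are numbers and max(Left) < min(Right), so by the simplicity theorem the value is the simplest (earliest-born) number strictly between 6 and 9.
Integers 7 through 8 all lie strictly between 6 and 9.
Among integers, the simplest (lowest birthday = smallest |n|; 0 is born on day 0, +-n on day n) is 7.
No non-integer in the interval can be simpler: if x is a non-integer in the interval, then floor(x) or ceil(x) also lies in the interval (the interval contains an integer), and both are proper prefixes of x's sign expansion, i.e. born earlier. So the game value is 7.
Game value = 7

7


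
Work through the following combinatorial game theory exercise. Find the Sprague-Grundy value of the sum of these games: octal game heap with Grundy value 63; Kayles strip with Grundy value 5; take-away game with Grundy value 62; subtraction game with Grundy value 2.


By the Sprague-Grundy theorem, the Grundy value of a sum of games is the XOR of individual Grundy values.
octal game heap: Grundy value = 63. Running XOR: 0 XOR 63 = 63
Kayles strip: Grundy value = 5. Running XOR: 63 XOR 5 = 58
take-away game: Grundy value = 62. Running XOR: 58 XOR 62 = 4
subtraction game: Grundy value = 2. Running XOR: 4 XOR 2 = 6
The combined Grundy value is 6.

6


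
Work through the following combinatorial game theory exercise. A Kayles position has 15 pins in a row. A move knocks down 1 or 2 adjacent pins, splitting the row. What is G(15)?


Kayles: a move removes 1 or 2 adjacent pins from a contiguous row.
Removing pins from a row of k leaves two independent rows (a, b) with a + b = k - 1 (one pin) or a + b = k - 2 (two pins); an end removal gives a = 0.
By Sprague-Grundy, G(k) = mex{ G(a) XOR G(b) } over all these splits. G(0) = 0.
G(1): splits (0,0):0^0=0 -> mex({0}) = 1
G(2): splits (0,1):0^1=1 (0,0):0^0=0 -> mex({0, 1}) = 2
G(3): splits (0,2):0^2=2 (1,1):1^1=0 (0,1):0^1=1 -> mex({0, 1, 2}) = 3
G(4): splits (0,3):0^3=3 (1,2):1^2=3 (0,2):0^2=2 (1,1):1^1=0 -> mex({0, 2, 3}) = 1
G(5): splits (0,4):0^1=1 (1,3):1^3=2 (2,2):2^2=0 (0,3):0^3=3 (1,2):1^2=3 -> mex({0, 1, 2, 3}) = 4
G(6) = mex({0, 1, 2, 4}) = 3
G(7) = mex({0, 1, 3, 4, 5}) = 2
G(8) = mex({0, 2, 3, 5, 6}) = 1
G(9) = mex({0, 1, 2, 3, 6, 7}) = 4
G(10) = mex({0, 1, 3, 4, 5, 7}) = 2
G(11) = mex({0, 1, 2, 3, 4, 5}) = 6
G(12) = mex({0, 1, 2, 3, 5, 6, 7}) = 4
G(13) = mex({0, 2, 3, 4, 6, 7}) = 1
G(14) = mex({0, 1, 4, 5, 6, 7}) = 2
G(15) = mex({0, 1, 2, 3, 4, 5, 6}) = 7
Therefore G(15) = 7.

7


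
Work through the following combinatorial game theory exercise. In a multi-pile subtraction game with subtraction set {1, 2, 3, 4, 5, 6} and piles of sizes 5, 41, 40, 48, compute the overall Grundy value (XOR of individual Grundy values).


Subtraction set: {1, 2, 3, 4, 5, 6}
For this subtraction set, G(n) = n mod 7 (period = max + 1 = 7).
Pile 1 (size 5): G(5) = 5 mod 7 = 5
Pile 2 (size 41): G(41) = 41 mod 7 = 6
Pile 3 (size 40): G(40) = 40 mod 7 = 5
Pile 4 (size 48): G(48) = 48 mod 7 = 6
Total Grundy value = XOR of all: 5 XOR 6 XOR 5 XOR 6 = 0

0


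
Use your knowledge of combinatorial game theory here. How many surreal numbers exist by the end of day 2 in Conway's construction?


Day 0: {|} = 0 is born. Count = 1.
Day n: the number of surreal numbers born by day n is 2^(n+1) - 1.
By day 0: 2^1 - 1 = 1
By day 1: 2^2 - 1 = 3
By day 2: 2^3 - 1 = 7
By day 2: 7 surreal numbers.

7


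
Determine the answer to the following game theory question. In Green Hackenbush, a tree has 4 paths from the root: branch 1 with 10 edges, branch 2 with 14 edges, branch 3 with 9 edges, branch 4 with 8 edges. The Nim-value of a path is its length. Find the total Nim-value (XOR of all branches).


The tree has 4 branches from the ground vertex.
In Green Hackenbush, the Nim-value of a simple path of length k is k.
Branch 1: length 10, Nim-value = 10
Branch 2: length 14, Nim-value = 14
Branch 3: length 9, Nim-value = 9
Branch 4: length 8, Nim-value = 8
Total Nim-value = XOR of all branch values:
0 XOR 10 = 10
10 XOR 14 = 4
4 XOR 9 = 13
13 XOR 8 = 5
Nim-value of the tree = 5

5


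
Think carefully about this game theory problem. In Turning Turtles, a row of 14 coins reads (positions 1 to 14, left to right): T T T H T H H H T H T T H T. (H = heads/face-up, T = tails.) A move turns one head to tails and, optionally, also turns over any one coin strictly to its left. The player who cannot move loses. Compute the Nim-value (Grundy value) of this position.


Coins: T T T H T H H H T H T T H T
Key fact: a single head at position k behaves exactly like a Nim heap of size k (turning it to T and optionally flipping a coin at j < k corresponds to moving the heap from k to j, or to 0), and heads combine as a disjunctive sum (two heads at the same place would cancel, matching j XOR j = 0). So the Nim-value is the XOR of the 1-indexed positions of the heads.
Face-up positions (1-indexed): [4, 6, 7, 8, 10, 13]
XOR 0 with 4: 0 XOR 4 = 4
XOR 4 with 6: 4 XOR 6 = 2
XOR 2 with 7: 2 XOR 7 = 5
XOR 5 with 8: 5 XOR 8 = 13
XOR 13 with 10: 13 XOR 10 = 7
XOR 7 with 13: 7 XOR 13 = 10
Nim-value = 10

10


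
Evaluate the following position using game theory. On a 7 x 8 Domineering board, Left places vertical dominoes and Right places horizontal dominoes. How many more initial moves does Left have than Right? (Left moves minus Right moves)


Board is 7 x 8 (rows x cols).
Left (vertical) placements: (rows-1) * cols = 6 * 8 = 48
Right (horizontal) placements: rows * (cols-1) = 7 * 7 = 49
Advantage = Left - Right = 48 - 49 = -1

-1


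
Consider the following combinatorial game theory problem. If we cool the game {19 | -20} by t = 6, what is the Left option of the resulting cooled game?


Original game: {19 | -20} (a switch {a | b} with a > b).
Cooling by t (for t below the temperature (a - b)/2 = 39/2) taxes each move by t: {a | b} cooled by t is {a - t | b + t}.
Cooling amount: t = 6
Cooled Left option: 19 - 6 = 13
Cooled Right option: -20 + 6 = -14
Cooled game: {13 | -14}
Left option = 13

13


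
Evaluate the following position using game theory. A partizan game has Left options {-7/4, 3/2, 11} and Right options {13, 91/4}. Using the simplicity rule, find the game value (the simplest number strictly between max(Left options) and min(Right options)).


Left options: {-7/4, 3/2, 11}, max = 11
Right options: {13, 91/4}, min = 13
All options are numbers and max(Left) < min(Right), so by the simplicity theorem the value is the simplest (earliest-born) number strictly between 11 and 13.
The only integer strictly between 11 and 13 is 12.
No non-integer in the interval can be simpler: if x is a non-integer in the interval, then floor(x) or ceil(x) also lies in the interval (the interval contains an integer), and both are proper prefixes of x's sign expansion, i.e. born earlier. So the game value is 12.
Game value = 12

12


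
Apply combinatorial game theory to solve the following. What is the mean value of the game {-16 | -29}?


Game = {-16 | -29}, a switch {a | b} with numbers a > b.
Its thermograph has left wall a - t and right wall b + t, which meet at t = (a - b)/2, where both equal (a + b)/2. So the mast (mean value) is at (a + b)/2.
Mean = (-16 + (-29))/2 = -45/2 = -45/2

-45/2


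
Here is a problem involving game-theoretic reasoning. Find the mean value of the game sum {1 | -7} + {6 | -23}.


G1 = {1 | -7}, G2 = {6 | -23}
Each is a switch {a | b} with numbers a > b; its mean value is (a + b)/2, and mean value is additive over game sums: m(G1 + G2) = m(G1) + m(G2).
Mean of G1 = (1 + (-7))/2 = -6/2 = -3
Mean of G2 = (6 + (-23))/2 = -17/2 = -17/2
Mean of G1 + G2 = -3 + -17/2 = -23/2

-23/2


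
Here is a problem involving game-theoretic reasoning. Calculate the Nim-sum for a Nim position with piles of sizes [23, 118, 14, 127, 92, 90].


We need the XOR (exclusive or) of all pile sizes.
After XOR-ing pile 1 (size 23): 0 XOR 23 = 23
After XOR-ing pile 2 (size 118): 23 XOR 118 = 97
After XOR-ing pile 3 (size 14): 97 XOR 14 = 111
After XOR-ing pile 4 (size 127): 111 XOR 127 = 16
After XOR-ing pile 5 (size 92): 16 XOR 92 = 76
After XOR-ing pile 6 (size 90): 76 XOR 90 = 22
The Nim-value of this position is 22.

22


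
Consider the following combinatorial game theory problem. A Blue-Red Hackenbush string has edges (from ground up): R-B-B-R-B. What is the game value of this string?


Edges (from ground): R-B-B-R-B
By Berlekamp's sign-expansion rule, a Blue-Red Hackenbush stalk has the value of the surreal number whose sign sequence is the edge sequence with B -> + and R -> -.
Sign sequence: -++-+
Trace the sign expansion in the surreal number tree, starting from 0:
Edge 1: R (sign -) -> bounds (-inf, 0), value = -1
Edge 2: B (sign +) -> bounds (-1, 0), value = -1/2
Edge 3: B (sign +) -> bounds (-1/2, 0), value = -1/4
Edge 4: R (sign -) -> bounds (-1/2, -1/4), value = -3/8
Edge 5: B (sign +) -> bounds (-3/8, -1/4), value = -5/16
Game value = -5/16

-5/16


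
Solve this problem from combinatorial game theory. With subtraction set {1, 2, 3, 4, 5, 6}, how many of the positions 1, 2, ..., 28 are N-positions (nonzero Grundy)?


Subtraction set S = {1, 2, 3, 4, 5, 6}, so G(n) = n mod 7.
G(n) = 0 when n is a multiple of 7.
Multiples of 7 in [1, 28]: 4
N-positions (nonzero Grundy) = 28 - 4 = 24

24


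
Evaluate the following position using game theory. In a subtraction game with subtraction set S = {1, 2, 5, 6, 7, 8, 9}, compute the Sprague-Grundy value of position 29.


The subtraction set is S = {1, 2, 5, 6, 7, 8, 9}.
G(k) = mex{ G(k - s) : s in S, s <= k }. We compute iteratively: G(0) = 0.
G(1) = mex({0}) = 1
G(2) = mex({0, 1}) = 2
G(3) = mex({1, 2}) = 0
G(4) = mex({0, 2}) = 1
G(5) = mex({0, 1}) = 2
G(6) = mex({0, 1, 2}) = 3
G(7) = mex({0, 1, 2, 3}) = 4
G(8) = mex({0, 1, 2, 3, 4}) = 5
G(9) = mex({0, 1, 2, 4, 5}) = 3
G(10) = mex({0, 1, 2, 3, 5}) = 4
G(11) = mex({0, 1, 2, 3, 4}) = 5
G(12) = mex({0, 1, 2, 3, 4, 5}) = 6
G(13) = mex({1, 2, 3, 4, 5, 6}) = 0
G(14) = mex({0, 2, 3, 4, 5, 6}) = 1
G(15) = mex({0, 1, 3, 4, 5}) = 2
G(16) = mex({1, 2, 3, 4, 5}) = 0
G(17) = mex({0, 2, 3, 4, 5, 6}) = 1
G(18) = mex({0, 1, 3, 4, 5, 6}) = 2
G(19) = mex({0, 1, 2, 4, 5, 6}) = 3
G(20) = mex({0, 1, 2, 3, 5, 6}) = 4
G(21) = mex({0, 1, 2, 3, 4, 6}) = 5
Observe that G(13)..G(21) = 0, 1, 2, 0, 1, 2, 3, 4, 5 repeats G(0)..G(8) = 0, 1, 2, 0, 1, 2, 3, 4, 5.
For k >= max(S) = 9, G(k) is determined by the previous 9 values G(k-9)..G(k-1); a window of 9 consecutive values has recurred shifted by 13, so by induction G(k + 13) = G(k) for all k >= 0: the sequence is periodic from the start with period 13.
One period: G(0..12) = 0, 1, 2, 0, 1, 2, 3, 4, 5, 3, 4, 5, 6.
29 mod 13 = 3, so G(29) = G(3) = 0.

0


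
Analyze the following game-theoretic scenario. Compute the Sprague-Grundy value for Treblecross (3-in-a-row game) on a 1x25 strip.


Treblecross: place X on empty cells; 3-in-a-row wins.
Playing within two cells of an existing X lets the opponent win at once, so sensible play treats the cells i-2..i+2 around each X as dead. The player left with no safe cell loses, so this is a normal-play take-away game on strips of safe cells.
Placing X at cell i (0-indexed) of a strip of k safe cells leaves independent strips of sizes max(0, i-2) and max(0, k-i-3). Hence G(k) = mex{ G(max(0,i-2)) XOR G(max(0,k-i-3)) : 0 <= i < k }, with G(0) = 0.
G(1): splits (0,0):0^0=0 -> mex({0}) = 1
G(2): splits (0,0):0^0=0 -> mex({0}) = 1
G(3): splits (0,0):0^0=0 -> mex({0}) = 1
G(4): splits (0,1):0^1=1 (0,0):0^0=0 -> mex({0, 1}) = 2
G(5): splits (0,2):0^1=1 (0,1):0^1=1 (0,0):0^0=0 -> mex({0, 1}) = 2
G(6) = mex({1}) = 0
G(7) = mex({0, 1, 2}) = 3
G(8) = mex({0, 1, 2}) = 3
G(9) = mex({0, 2}) = 1
G(10) = mex({0, 2, 3}) = 1
G(11) = mex({0, 3}) = 1
G(12) = mex({1, 3}) = 0
G(13) = mex({0, 1, 2, 3}) = 4
G(14) = mex({0, 1, 2}) = 3
G(15) = mex({0, 1, 2}) = 3
G(16) = mex({0, 1, 2, 4}) = 3
G(17) = mex({0, 1, 3, 4}) = 2
G(18) = mex({0, 1, 3, 4}) = 2
G(19) = mex({0, 1, 3, 5}) = 2
G(20) = mex({0, 1, 2, 3, 5}) = 4
G(21) = mex({0, 1, 2, 3, 5}) = 4
G(22) = mex({1, 2, 6}) = 0
G(23) = mex({0, 1, 2, 3, 4, 6}) = 5
G(24) = mex({0, 1, 2, 3, 4}) = 5
G(25) = mex({0, 1, 3, 4, 7}) = 2
Therefore G(25) = 2.

2


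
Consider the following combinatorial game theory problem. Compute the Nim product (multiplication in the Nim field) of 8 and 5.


Nim multiplication is bilinear over XOR: (u XOR v) * w = (u*w) XOR (v*w).
So we split each operand into its bit components and XOR the pairwise Nim products.
8 = 8 (as XOR of powers of 2).
5 = 1 + 4 (as XOR of powers of 2).
Using the standard Nim-product table on single bits:
  2*2 = 3,   2*4 = 8,   2*8 = 12,
  4*4 = 6,   4*8 = 11,  8*8 = 13,
and  1*x = x (identity), k*l = l*k (commutative).
Pairwise Nim products:
  8 * 1 = 8
  8 * 4 = 11
XOR them: 8 XOR 11 = 3.
Result: 8 * 5 = 3 (in Nim).

3


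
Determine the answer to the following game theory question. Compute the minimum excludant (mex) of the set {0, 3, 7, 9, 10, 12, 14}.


Set = {0, 3, 7, 9, 10, 12, 14}
0 is in the set.
1 is NOT in the set. This is the mex.
mex = 1

1


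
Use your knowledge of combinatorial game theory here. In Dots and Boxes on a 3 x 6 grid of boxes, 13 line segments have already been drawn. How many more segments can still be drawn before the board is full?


Grid: 3 x 6 boxes, i.e. 4 rows and 7 columns of dots.
Horizontal edges: (rows + 1) * cols = 4 * 6 = 24
Vertical edges: rows * (cols + 1) = 3 * 7 = 21
Total edges: 24 + 21 = 45
Edges drawn: 13
Remaining: 45 - 13 = 32

32


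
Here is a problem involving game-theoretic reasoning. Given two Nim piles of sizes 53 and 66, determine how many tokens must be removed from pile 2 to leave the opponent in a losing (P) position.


Piles: 53 and 66
Current XOR: 53 XOR 66 = 119 (non-zero, so this is an N-position).
To make the XOR zero, we need to find a move that balances the piles.
For pile 2 (size 66): target = 66 XOR 119 = 53
We reduce pile 2 from 66 to 53.
Tokens removed: 66 - 53 = 13
Verification: 53 XOR 53 = 0

13


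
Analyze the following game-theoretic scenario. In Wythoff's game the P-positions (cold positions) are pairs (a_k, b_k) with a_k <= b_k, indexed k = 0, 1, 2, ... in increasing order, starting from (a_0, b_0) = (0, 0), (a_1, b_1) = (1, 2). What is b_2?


By Wythoff's theorem, a_k = floor(k * phi) and b_k = floor(k * phi^2) = a_k + k, where phi = (1 + sqrt(5))/2 is the golden ratio.
phi = (1 + sqrt(5))/2 = 1.618034
phi^2 = phi + 1 = 2.618034
k = 2
k * phi^2 = 2 * 2.618034 = 5.236068
b_2 = floor(k * phi^2) = 5 (check: a_2 + k = 3 + 2 = 5)

5


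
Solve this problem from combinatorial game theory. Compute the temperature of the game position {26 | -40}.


The game is {26 | -40}, a switch {a | b} with numbers a > b.
Cooling {a | b} by t gives {a - t | b + t}, which stops being hot when a - t = b + t, i.e. at t = (a - b)/2. So the temperature of a switch is (a - b)/2.
Temperature = (Left option - Right option) / 2
= (26 - (-40)) / 2
= 66 / 2
= 33

33


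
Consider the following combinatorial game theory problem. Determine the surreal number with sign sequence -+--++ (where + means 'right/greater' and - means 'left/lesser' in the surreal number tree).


Sign expansion: -+--++
Rule: track bounds (lo, hi), initially (-inf, +inf). On '+', the current value becomes lo and we move to the simplest number in (value, hi): value + 1 if hi = +inf, otherwise the midpoint (value + hi)/2. On '-', the current value becomes hi and we move to value - 1 if lo = -inf, otherwise the midpoint (lo + value)/2.
Start at 0.
Step 1: sign = -, move left. Bounds: (-inf, 0). Value = -1
Step 2: sign = +, move right. Bounds: (-1, 0). Value = -1/2
Step 3: sign = -, move left. Bounds: (-1, -1/2). Value = -3/4
Step 4: sign = -, move left. Bounds: (-1, -3/4). Value = -7/8
Step 5: sign = +, move right. Bounds: (-7/8, -3/4). Value = -13/16
Step 6: sign = +, move right. Bounds: (-13/16, -3/4). Value = -25/32
The surreal number with sign expansion -+--++ is -25/32.

-25/32


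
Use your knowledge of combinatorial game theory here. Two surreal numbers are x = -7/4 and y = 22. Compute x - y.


x = -7/4, y = 22
Converting to common denominator: 4
x = -7/4, y = 88/4
x - y = -7/4 - 22 = -95/4

-95/4


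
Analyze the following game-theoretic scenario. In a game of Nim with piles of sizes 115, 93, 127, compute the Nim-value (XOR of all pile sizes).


We need the XOR (exclusive or) of all pile sizes.
After XOR-ing pile 1 (size 115): 0 XOR 115 = 115
After XOR-ing pile 2 (size 93): 115 XOR 93 = 46
After XOR-ing pile 3 (size 127): 46 XOR 127 = 81
The Nim-value of this position is 81.

81


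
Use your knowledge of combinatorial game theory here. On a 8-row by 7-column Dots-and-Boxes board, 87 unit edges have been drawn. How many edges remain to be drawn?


Grid: 8 x 7 boxes, i.e. 9 rows and 8 columns of dots.
Horizontal edges: (rows + 1) * cols = 9 * 7 = 63
Vertical edges: rows * (cols + 1) = 8 * 8 = 64
Total edges: 63 + 64 = 127
Edges drawn: 87
Remaining: 127 - 87 = 40

40


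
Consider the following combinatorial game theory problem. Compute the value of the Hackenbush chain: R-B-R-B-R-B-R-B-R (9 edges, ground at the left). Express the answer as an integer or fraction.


Edges (from ground): R-B-R-B-R-B-R-B-R
By Berlekamp's sign-expansion rule, a Blue-Red Hackenbush stalk has the value of the surreal number whose sign sequence is the edge sequence with B -> + and R -> -.
Sign sequence: -+-+-+-+-
Trace the sign expansion in the surreal number tree, starting from 0:
Edge 1: R (sign -) -> bounds (-inf, 0), value = -1
Edge 2: B (sign +) -> bounds (-1, 0), value = -1/2
Edge 3: R (sign -) -> bounds (-1, -1/2), value = -3/4
Edge 4: B (sign +) -> bounds (-3/4, -1/2), value = -5/8
Edge 5: R (sign -) -> bounds (-3/4, -5/8), value = -11/16
Edge 6: B (sign +) -> bounds (-11/16, -5/8), value = -21/32
Edge 7: R (sign -) -> bounds (-11/16, -21/32), value = -43/64
Edge 8: B (sign +) -> bounds (-43/64, -21/32), value = -85/128
Edge 9: R (sign -) -> bounds (-43/64, -85/128), value = -171/256
Game value = -171/256

-171/256


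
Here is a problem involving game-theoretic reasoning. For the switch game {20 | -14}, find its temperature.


The game is {20 | -14}, a switch {a | b} with numbers a > b.
Cooling {a | b} by t gives {a - t | b + t}, which stops being hot when a - t = b + t, i.e. at t = (a - b)/2. So the temperature of a switch is (a - b)/2.
Temperature = (Left option - Right option) / 2
= (20 - (-14)) / 2
= 34 / 2
= 17

17


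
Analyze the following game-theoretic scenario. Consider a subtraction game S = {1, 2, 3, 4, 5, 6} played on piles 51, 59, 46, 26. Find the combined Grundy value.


Subtraction set: {1, 2, 3, 4, 5, 6}
For this subtraction set, G(n) = n mod 7 (period = max + 1 = 7).
Pile 1 (size 51): G(51) = 51 mod 7 = 2
Pile 2 (size 59): G(59) = 59 mod 7 = 3
Pile 3 (size 46): G(46) = 46 mod 7 = 4
Pile 4 (size 26): G(26) = 26 mod 7 = 5
Total Grundy value = XOR of all: 2 XOR 3 XOR 4 XOR 5 = 0

0


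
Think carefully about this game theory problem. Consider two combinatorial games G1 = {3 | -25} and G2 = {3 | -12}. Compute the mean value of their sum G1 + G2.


G1 = {3 | -25}, G2 = {3 | -12}
Each is a switch {a | b} with numbers a > b; its mean value is (a + b)/2, and mean value is additive over game sums: m(G1 + G2) = m(G1) + m(G2).
Mean of G1 = (3 + (-25))/2 = -22/2 = -11
Mean of G2 = (3 + (-12))/2 = -9/2 = -9/2
Mean of G1 + G2 = -11 + -9/2 = -31/2

-31/2


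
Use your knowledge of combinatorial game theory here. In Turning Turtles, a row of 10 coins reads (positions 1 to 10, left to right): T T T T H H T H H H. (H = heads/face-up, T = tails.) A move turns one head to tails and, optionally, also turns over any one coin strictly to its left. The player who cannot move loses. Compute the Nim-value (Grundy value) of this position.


Coins: T T T T H H T H H H
Key fact: a single head at position k behaves exactly like a Nim heap of size k (turning it to T and optionally flipping a coin at j < k corresponds to moving the heap from k to j, or to 0), and heads combine as a disjunctive sum (two heads at the same place would cancel, matching j XOR j = 0). So the Nim-value is the XOR of the 1-indexed positions of the heads.
Face-up positions (1-indexed): [5, 6, 8, 9, 10]
XOR 0 with 5: 0 XOR 5 = 5
XOR 5 with 6: 5 XOR 6 = 3
XOR 3 with 8: 3 XOR 8 = 11
XOR 11 with 9: 11 XOR 9 = 2
XOR 2 with 10: 2 XOR 10 = 8
Nim-value = 8

8


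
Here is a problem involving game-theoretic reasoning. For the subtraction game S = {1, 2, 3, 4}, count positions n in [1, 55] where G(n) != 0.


Subtraction set S = {1, 2, 3, 4}, so G(n) = n mod 5.
G(n) = 0 when n is a multiple of 5.
Multiples of 5 in [1, 55]: 11
N-positions (nonzero Grundy) = 55 - 11 = 44

44


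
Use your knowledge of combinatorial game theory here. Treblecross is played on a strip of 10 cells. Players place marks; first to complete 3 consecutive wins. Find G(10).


Treblecross: place X on empty cells; 3-in-a-row wins.
Playing within two cells of an existing X lets the opponent win at once, so sensible play treats the cells i-2..i+2 around each X as dead. The player left with no safe cell loses, so this is a normal-play take-away game on strips of safe cells.
Placing X at cell i (0-indexed) of a strip of k safe cells leaves independent strips of sizes max(0, i-2) and max(0, k-i-3). Hence G(k) = mex{ G(max(0,i-2)) XOR G(max(0,k-i-3)) : 0 <= i < k }, with G(0) = 0.
G(1): splits (0,0):0^0=0 -> mex({0}) = 1
G(2): splits (0,0):0^0=0 -> mex({0}) = 1
G(3): splits (0,0):0^0=0 -> mex({0}) = 1
G(4): splits (0,1):0^1=1 (0,0):0^0=0 -> mex({0, 1}) = 2
G(5): splits (0,2):0^1=1 (0,1):0^1=1 (0,0):0^0=0 -> mex({0, 1}) = 2
G(6) = mex({1}) = 0
G(7) = mex({0, 1, 2}) = 3
G(8) = mex({0, 1, 2}) = 3
G(9) = mex({0, 2}) = 1
G(10) = mex({0, 2, 3}) = 1
Therefore G(10) = 1.

1


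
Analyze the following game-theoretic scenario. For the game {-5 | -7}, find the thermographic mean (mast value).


Game = {-5 | -7}, a switch {a | b} with numbers a > b.
Its thermograph has left wall a - t and right wall b + t, which meet at t = (a - b)/2, where both equal (a + b)/2. So the mast (mean value) is at (a + b)/2.
Mean = (-5 + (-7))/2 = -12/2 = -6

-6


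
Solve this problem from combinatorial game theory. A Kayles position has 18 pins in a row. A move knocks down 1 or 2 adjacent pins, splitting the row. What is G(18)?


Kayles: a move removes 1 or 2 adjacent pins from a contiguous row.
Removing pins from a row of k leaves two independent rows (a, b) with a + b = k - 1 (one pin) or a + b = k - 2 (two pins); an end removal gives a = 0.
By Sprague-Grundy, G(k) = mex{ G(a) XOR G(b) } over all these splits. G(0) = 0.
G(1): splits (0,0):0^0=0 -> mex({0}) = 1
G(2): splits (0,1):0^1=1 (0,0):0^0=0 -> mex({0, 1}) = 2
G(3): splits (0,2):0^2=2 (1,1):1^1=0 (0,1):0^1=1 -> mex({0, 1, 2}) = 3
G(4): splits (0,3):0^3=3 (1,2):1^2=3 (0,2):0^2=2 (1,1):1^1=0 -> mex({0, 2, 3}) = 1
G(5): splits (0,4):0^1=1 (1,3):1^3=2 (2,2):2^2=0 (0,3):0^3=3 (1,2):1^2=3 -> mex({0, 1, 2, 3}) = 4
G(6) = mex({0, 1, 2, 4}) = 3
G(7) = mex({0, 1, 3, 4, 5}) = 2
G(8) = mex({0, 2, 3, 5, 6}) = 1
G(9) = mex({0, 1, 2, 3, 6, 7}) = 4
G(10) = mex({0, 1, 3, 4, 5, 7}) = 2
G(11) = mex({0, 1, 2, 3, 4, 5}) = 6
G(12) = mex({0, 1, 2, 3, 5, 6, 7}) = 4
G(13) = mex({0, 2, 3, 4, 6, 7}) = 1
G(14) = mex({0, 1, 4, 5, 6, 7}) = 2
G(15) = mex({0, 1, 2, 3, 4, 5, 6}) = 7
G(16) = mex({0, 2, 3, 5, 6, 7}) = 1
G(17) = mex({0, 1, 2, 3, 5, 6, 7}) = 4
G(18) = mex({0, 1, 2, 4, 5, 6}) = 3
Therefore G(18) = 3.

3


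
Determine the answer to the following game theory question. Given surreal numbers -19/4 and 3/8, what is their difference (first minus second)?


x = -19/4, y = 3/8
Converting to common denominator: 8
x = -38/8, y = 3/8
x - y = -19/4 - 3/8 = -41/8

-41/8


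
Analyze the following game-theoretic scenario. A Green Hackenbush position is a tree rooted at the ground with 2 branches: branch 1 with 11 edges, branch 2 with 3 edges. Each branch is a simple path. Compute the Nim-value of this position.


The tree has 2 branches from the ground vertex.
In Green Hackenbush, the Nim-value of a simple path of length k is k.
Branch 1: length 11, Nim-value = 11
Branch 2: length 3, Nim-value = 3
Total Nim-value = XOR of all branch values:
0 XOR 11 = 11
11 XOR 3 = 8
Nim-value of the tree = 8

8


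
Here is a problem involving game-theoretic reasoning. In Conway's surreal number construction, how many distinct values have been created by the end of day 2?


Day 0: {|} = 0 is born. Count = 1.
Day n: the number of surreal numbers born by day n is 2^(n+1) - 1.
By day 0: 2^1 - 1 = 1
By day 1: 2^2 - 1 = 3
By day 2: 2^3 - 1 = 7
By day 2: 7 surreal numbers.

7


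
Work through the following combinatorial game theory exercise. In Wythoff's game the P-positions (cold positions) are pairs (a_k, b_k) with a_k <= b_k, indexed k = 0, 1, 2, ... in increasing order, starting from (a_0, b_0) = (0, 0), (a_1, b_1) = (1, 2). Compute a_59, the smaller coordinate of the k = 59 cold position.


By Wythoff's theorem, a_k = floor(k * phi) and b_k = floor(k * phi^2) = a_k + k, where phi = (1 + sqrt(5))/2 is the golden ratio.
phi = (1 + sqrt(5))/2 = 1.618034
k = 59
k * phi = 59 * 1.618034 = 95.464005
a_59 = floor(k * phi) = 95

95


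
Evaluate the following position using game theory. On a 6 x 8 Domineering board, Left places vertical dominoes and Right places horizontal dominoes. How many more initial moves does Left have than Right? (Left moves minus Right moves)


Board is 6 x 8 (rows x cols).
Left (vertical) placements: (rows-1) * cols = 5 * 8 = 40
Right (horizontal) placements: rows * (cols-1) = 6 * 7 = 42
Advantage = Left - Right = 40 - 42 = -2

-2


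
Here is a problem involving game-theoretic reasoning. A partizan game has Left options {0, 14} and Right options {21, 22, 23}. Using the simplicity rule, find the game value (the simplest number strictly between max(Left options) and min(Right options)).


Left options: {0, 14}, max = 14
Right options: {21, 22, 23}, min = 21
All options are numbers and max(Left) < min(Right), so by the simplicity theorem the value is the simplest (earliest-born) number strictly between 14 and 21.
Integers 15 through 20 all lie strictly between 14 and 21.
Among integers, the simplest (lowest birthday = smallest |n|; 0 is born on day 0, +-n on day n) is 15.
No non-integer in the interval can be simpler: if x is a non-integer in the interval, then floor(x) or ceil(x) also lies in the interval (the interval contains an integer), and both are proper prefixes of x's sign expansion, i.e. born earlier. So the game value is 15.
Game value = 15

15


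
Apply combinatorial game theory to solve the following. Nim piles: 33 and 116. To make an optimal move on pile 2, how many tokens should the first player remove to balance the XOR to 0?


Piles: 33 and 116
Current XOR: 33 XOR 116 = 85 (non-zero, so this is an N-position).
To make the XOR zero, we need to find a move that balances the piles.
For pile 2 (size 116): target = 116 XOR 85 = 33
We reduce pile 2 from 116 to 33.
Tokens removed: 116 - 33 = 83
Verification: 33 XOR 33 = 0

83


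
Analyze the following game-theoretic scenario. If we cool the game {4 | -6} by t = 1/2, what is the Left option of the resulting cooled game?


Original game: {4 | -6} (a switch {a | b} with a > b).
Cooling by t (for t below the temperature (a - b)/2 = 5) taxes each move by t: {a | b} cooled by t is {a - t | b + t}.
Cooling amount: t = 1/2
Cooled Left option: 4 - 1/2 = 7/2
Cooled Right option: -6 + 1/2 = -11/2
Cooled game: {7/2 | -11/2}
Left option = 7/2

7/2


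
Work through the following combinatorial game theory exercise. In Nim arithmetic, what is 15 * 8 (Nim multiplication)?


Nim multiplication is bilinear over XOR: (u XOR v) * w = (u*w) XOR (v*w).
So we split each operand into its bit components and XOR the pairwise Nim products.
15 = 1 + 2 + 4 + 8 (as XOR of powers of 2).
8 = 8 (as XOR of powers of 2).
Using the standard Nim-product table on single bits:
  2*2 = 3,   2*4 = 8,   2*8 = 12,
  4*4 = 6,   4*8 = 11,  8*8 = 13,
and  1*x = x (identity), k*l = l*k (commutative).
Pairwise Nim products:
  1 * 8 = 8
  2 * 8 = 12
  4 * 8 = 11
  8 * 8 = 13
XOR them: 8 XOR 12 XOR 11 XOR 13 = 2.
Result: 15 * 8 = 2 (in Nim).

2


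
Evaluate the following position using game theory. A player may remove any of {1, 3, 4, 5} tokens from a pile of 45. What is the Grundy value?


The subtraction set is S = {1, 3, 4, 5}.
G(k) = mex{ G(k - s) : s in S, s <= k }. We compute iteratively: G(0) = 0.
G(1) = mex({0}) = 1
G(2) = mex({1}) = 0
G(3) = mex({0}) = 1
G(4) = mex({0, 1}) = 2
G(5) = mex({0, 1, 2}) = 3
G(6) = mex({0, 1, 3}) = 2
G(7) = mex({0, 1, 2}) = 3
G(8) = mex({1, 2, 3}) = 0
G(9) = mex({0, 2, 3}) = 1
G(10) = mex({1, 2, 3}) = 0
G(11) = mex({0, 2, 3}) = 1
G(12) = mex({0, 1, 3}) = 2
Observe that G(8)..G(12) = 0, 1, 0, 1, 2 repeats G(0)..G(4) = 0, 1, 0, 1, 2.
For k >= max(S) = 5, G(k) is determined by the previous 5 values G(k-5)..G(k-1); a window of 5 consecutive values has recurred shifted by 8, so by induction G(k + 8) = G(k) for all k >= 0: the sequence is periodic from the start with period 8.
One period: G(0..7) = 0, 1, 0, 1, 2, 3, 2, 3.
45 mod 8 = 5, so G(45) = G(5) = 3.

3


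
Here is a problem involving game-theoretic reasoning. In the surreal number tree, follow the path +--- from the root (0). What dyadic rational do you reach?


Sign expansion: +---
Rule: track bounds (lo, hi), initially (-inf, +inf). On '+', the current value becomes lo and we move to the simplest number in (value, hi): value + 1 if hi = +inf, otherwise the midpoint (value + hi)/2. On '-', the current value becomes hi and we move to value - 1 if lo = -inf, otherwise the midpoint (lo + value)/2.
Start at 0.
Step 1: sign = +, move right. Bounds: (0, +inf). Value = 1
Step 2: sign = -, move left. Bounds: (0, 1). Value = 1/2
Step 3: sign = -, move left. Bounds: (0, 1/2). Value = 1/4
Step 4: sign = -, move left. Bounds: (0, 1/4). Value = 1/8
The surreal number with sign expansion +--- is 1/8.

1/8


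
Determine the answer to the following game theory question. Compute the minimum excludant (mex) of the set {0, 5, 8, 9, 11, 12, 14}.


Set = {0, 5, 8, 9, 11, 12, 14}
0 is in the set.
1 is NOT in the set. This is the mex.
mex = 1

1


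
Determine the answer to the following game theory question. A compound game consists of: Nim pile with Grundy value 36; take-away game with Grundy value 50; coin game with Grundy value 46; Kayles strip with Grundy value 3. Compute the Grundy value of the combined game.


By the Sprague-Grundy theorem, the Grundy value of a sum of games is the XOR of individual Grundy values.
Nim pile: Grundy value = 36. Running XOR: 0 XOR 36 = 36
take-away game: Grundy value = 50. Running XOR: 36 XOR 50 = 22
coin game: Grundy value = 46. Running XOR: 22 XOR 46 = 56
Kayles strip: Grundy value = 3. Running XOR: 56 XOR 3 = 59
The combined Grundy value is 59.

59


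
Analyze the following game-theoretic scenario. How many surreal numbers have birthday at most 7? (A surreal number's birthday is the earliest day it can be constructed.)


Day 0: {|} = 0 is born. Count = 1.
Day n: the number of surreal numbers born by day n is 2^(n+1) - 1.
By day 0: 2^1 - 1 = 1
By day 1: 2^2 - 1 = 3
By day 2: 2^3 - 1 = 7
By day 3: 2^4 - 1 = 15
By day 4: 2^5 - 1 = 31
By day 5: 2^6 - 1 = 63
By day 6: 2^7 - 1 = 127
By day 7: 2^8 - 1 = 255
By day 7: 255 surreal numbers.

255


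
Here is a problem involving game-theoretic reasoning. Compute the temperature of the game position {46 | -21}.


The game is {46 | -21}, a switch {a | b} with numbers a > b.
Cooling {a | b} by t gives {a - t | b + t}, which stops being hot when a - t = b + t, i.e. at t = (a - b)/2. So the temperature of a switch is (a - b)/2.
Temperature = (Left option - Right option) / 2
= (46 - (-21)) / 2
= 67 / 2
= 67/2

67/2


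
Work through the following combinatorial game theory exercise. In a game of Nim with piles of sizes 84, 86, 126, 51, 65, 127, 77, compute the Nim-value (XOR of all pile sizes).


We need the XOR (exclusive or) of all pile sizes.
After XOR-ing pile 1 (size 84): 0 XOR 84 = 84
After XOR-ing pile 2 (size 86): 84 XOR 86 = 2
After XOR-ing pile 3 (size 126): 2 XOR 126 = 124
After XOR-ing pile 4 (size 51): 124 XOR 51 = 79
After XOR-ing pile 5 (size 65): 79 XOR 65 = 14
After XOR-ing pile 6 (size 127): 14 XOR 127 = 113
After XOR-ing pile 7 (size 77): 113 XOR 77 = 60
The Nim-value of this position is 60.

60


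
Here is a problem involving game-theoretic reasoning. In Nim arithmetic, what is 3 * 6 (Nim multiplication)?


Nim multiplication is bilinear over XOR: (u XOR v) * w = (u*w) XOR (v*w).
So we split each operand into its bit components and XOR the pairwise Nim products.
3 = 1 + 2 (as XOR of powers of 2).
6 = 2 + 4 (as XOR of powers of 2).
Using the standard Nim-product table on single bits:
  2*2 = 3,   2*4 = 8,   2*8 = 12,
  4*4 = 6,   4*8 = 11,  8*8 = 13,
and  1*x = x (identity), k*l = l*k (commutative).
Pairwise Nim products:
  1 * 2 = 2
  1 * 4 = 4
  2 * 2 = 3
  2 * 4 = 8
XOR them: 2 XOR 4 XOR 3 XOR 8 = 13.
Result: 3 * 6 = 13 (in Nim).

13


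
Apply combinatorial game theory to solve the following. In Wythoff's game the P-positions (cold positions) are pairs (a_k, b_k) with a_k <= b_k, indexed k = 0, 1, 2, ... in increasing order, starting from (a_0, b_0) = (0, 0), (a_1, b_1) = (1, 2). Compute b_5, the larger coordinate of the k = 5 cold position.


By Wythoff's theorem, a_k = floor(k * phi) and b_k = floor(k * phi^2) = a_k + k, where phi = (1 + sqrt(5))/2 is the golden ratio.
phi = (1 + sqrt(5))/2 = 1.618034
phi^2 = phi + 1 = 2.618034
k = 5
k * phi^2 = 5 * 2.618034 = 13.090170
b_5 = floor(k * phi^2) = 13 (check: a_5 + k = 8 + 5 = 13)

13


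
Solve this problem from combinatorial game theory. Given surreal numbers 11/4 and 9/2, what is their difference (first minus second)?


x = 11/4, y = 9/2
Converting to common denominator: 4
x = 11/4, y = 18/4
x - y = 11/4 - 9/2 = -7/4

-7/4


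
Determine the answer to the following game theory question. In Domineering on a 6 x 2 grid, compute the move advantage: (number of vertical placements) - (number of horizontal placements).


Board is 6 x 2 (rows x cols).
Left (vertical) placements: (rows-1) * cols = 5 * 2 = 10
Right (horizontal) placements: rows * (cols-1) = 6 * 1 = 6
Advantage = Left - Right = 10 - 6 = 4

4


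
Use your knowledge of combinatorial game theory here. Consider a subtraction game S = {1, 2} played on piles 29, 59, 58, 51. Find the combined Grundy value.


Subtraction set: {1, 2}
For this subtraction set, G(n) = n mod 3 (period = max + 1 = 3).
Pile 1 (size 29): G(29) = 29 mod 3 = 2
Pile 2 (size 59): G(59) = 59 mod 3 = 2
Pile 3 (size 58): G(58) = 58 mod 3 = 1
Pile 4 (size 51): G(51) = 51 mod 3 = 0
Total Grundy value = XOR of all: 2 XOR 2 XOR 1 XOR 0 = 1

1


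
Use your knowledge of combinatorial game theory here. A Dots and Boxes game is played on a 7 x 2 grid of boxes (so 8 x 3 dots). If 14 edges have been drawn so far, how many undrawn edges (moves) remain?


Grid: 7 x 2 boxes, i.e. 8 rows and 3 columns of dots.
Horizontal edges: (rows + 1) * cols = 8 * 2 = 16
Vertical edges: rows * (cols + 1) = 7 * 3 = 21
Total edges: 16 + 21 = 37
Edges drawn: 14
Remaining: 37 - 14 = 23

23


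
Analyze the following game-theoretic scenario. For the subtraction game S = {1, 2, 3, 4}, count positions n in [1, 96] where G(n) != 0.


Subtraction set S = {1, 2, 3, 4}, so G(n) = n mod 5.
G(n) = 0 when n is a multiple of 5.
Multiples of 5 in [1, 96]: 19
N-positions (nonzero Grundy) = 96 - 19 = 77

77


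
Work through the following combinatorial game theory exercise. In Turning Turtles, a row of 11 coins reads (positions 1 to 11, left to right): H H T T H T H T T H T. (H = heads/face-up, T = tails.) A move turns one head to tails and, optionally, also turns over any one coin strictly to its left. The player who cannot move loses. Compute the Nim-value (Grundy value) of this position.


Coins: H H T T H T H T T H T
Key fact: a single head at position k behaves exactly like a Nim heap of size k (turning it to T and optionally flipping a coin at j < k corresponds to moving the heap from k to j, or to 0), and heads combine as a disjunctive sum (two heads at the same place would cancel, matching j XOR j = 0). So the Nim-value is the XOR of the 1-indexed positions of the heads.
Face-up positions (1-indexed): [1, 2, 5, 7, 10]
XOR 0 with 1: 0 XOR 1 = 1
XOR 1 with 2: 1 XOR 2 = 3
XOR 3 with 5: 3 XOR 5 = 6
XOR 6 with 7: 6 XOR 7 = 1
XOR 1 with 10: 1 XOR 10 = 11
Nim-value = 11

11
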